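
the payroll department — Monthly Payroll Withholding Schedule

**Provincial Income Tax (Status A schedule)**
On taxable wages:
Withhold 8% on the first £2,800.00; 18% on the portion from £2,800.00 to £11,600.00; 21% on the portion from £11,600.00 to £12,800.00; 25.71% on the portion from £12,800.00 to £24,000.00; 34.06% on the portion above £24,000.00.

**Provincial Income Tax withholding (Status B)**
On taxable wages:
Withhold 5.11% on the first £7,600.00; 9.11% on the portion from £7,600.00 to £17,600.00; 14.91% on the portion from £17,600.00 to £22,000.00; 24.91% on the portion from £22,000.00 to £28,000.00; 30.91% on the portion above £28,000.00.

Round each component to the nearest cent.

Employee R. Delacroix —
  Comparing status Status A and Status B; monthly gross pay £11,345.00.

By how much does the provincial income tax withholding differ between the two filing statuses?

Provincial Income Tax (Status A): taxable = £11,345.00
  £224.00 + 18% × (£11,345.00 − £2,800.00) = £224.00 + 18% × £8,545.00 = £1,762.10
Provincial Income Tax (Status B): taxable = £11,345.00
  £388.36 + 9.11% × (£11,345.00 − £7,600.00) = £388.36 + 9.11% × £3,745.00 = £729.53
Difference: |£1,762.10 − £729.53| = £1,032.57 (higher under Status A)

£1,032.57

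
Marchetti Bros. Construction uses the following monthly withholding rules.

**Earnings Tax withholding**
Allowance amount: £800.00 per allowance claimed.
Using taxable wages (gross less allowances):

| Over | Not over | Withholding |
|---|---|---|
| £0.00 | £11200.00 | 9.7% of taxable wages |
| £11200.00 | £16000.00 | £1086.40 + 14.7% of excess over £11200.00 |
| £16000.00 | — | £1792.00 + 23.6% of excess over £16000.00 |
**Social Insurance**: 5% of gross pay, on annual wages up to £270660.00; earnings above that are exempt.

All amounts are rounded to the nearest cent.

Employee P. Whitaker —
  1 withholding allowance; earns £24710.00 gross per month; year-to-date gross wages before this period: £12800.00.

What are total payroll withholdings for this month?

Earnings Tax: taxable = £24710.00 − 1×£800.00 = £23910.00
  £1792.00 + 23.6% × (£23910.00 − £16000.00) = £1792.00 + 23.6% × £7910.00 = £3658.76
Social Insurance: 5% × £24710.00 = £1235.50
Total: £3658.76 + £1235.50 = £4894.26

£4894.26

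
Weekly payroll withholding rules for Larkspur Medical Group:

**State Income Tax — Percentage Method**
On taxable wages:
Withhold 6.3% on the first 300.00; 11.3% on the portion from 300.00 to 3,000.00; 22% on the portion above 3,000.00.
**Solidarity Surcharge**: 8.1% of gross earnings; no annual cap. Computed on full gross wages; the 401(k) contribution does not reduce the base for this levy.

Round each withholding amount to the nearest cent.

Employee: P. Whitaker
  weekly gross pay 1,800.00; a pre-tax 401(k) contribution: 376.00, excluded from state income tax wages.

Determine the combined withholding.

State Income Tax: taxable = 1,800.00 − 376.00 = 1,424.00
  18.90 + 11.3% × (1,424.00 − 300.00) = 18.90 + 11.3% × 1,124.00 = 145.91
Solidarity Surcharge: 8.1% × 1,800.00 = 145.80
Total: 145.91 + 145.80 = 291.71

291.71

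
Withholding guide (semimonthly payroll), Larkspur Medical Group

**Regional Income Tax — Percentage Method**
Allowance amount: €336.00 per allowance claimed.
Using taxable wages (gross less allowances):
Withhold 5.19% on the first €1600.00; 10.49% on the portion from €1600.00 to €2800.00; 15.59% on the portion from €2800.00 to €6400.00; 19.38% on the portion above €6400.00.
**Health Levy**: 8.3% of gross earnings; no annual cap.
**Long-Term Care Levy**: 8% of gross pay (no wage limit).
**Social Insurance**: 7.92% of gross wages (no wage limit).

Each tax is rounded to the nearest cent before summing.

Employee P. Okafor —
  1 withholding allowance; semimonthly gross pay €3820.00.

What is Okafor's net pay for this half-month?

€2579.24

Regional Income Tax: taxable = €3820.00 − 1×€336.00 = €3484.00
  €208.92 + 15.59% × (€3484.00 − €2800.00) = €208.92 + 15.59% × €684.00 = €315.56
Health Levy: 8.3% × €3820.00 = €317.06
Long-Term Care Levy: 8% × €3820.00 = €305.60
Social Insurance: 7.92% × €3820.00 = €302.54
Total withheld: €315.56 + €317.06 + €305.60 + €302.54 = €1240.76
Net pay: €3820.00 − €1240.76 = €2579.24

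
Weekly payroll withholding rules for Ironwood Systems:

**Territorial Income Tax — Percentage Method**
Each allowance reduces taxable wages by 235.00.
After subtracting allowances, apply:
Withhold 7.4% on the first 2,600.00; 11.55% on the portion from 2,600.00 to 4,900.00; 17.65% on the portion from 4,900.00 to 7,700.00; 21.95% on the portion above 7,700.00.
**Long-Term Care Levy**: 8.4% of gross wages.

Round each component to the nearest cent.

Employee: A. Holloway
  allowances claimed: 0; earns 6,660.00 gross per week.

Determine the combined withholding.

1,328.13

Territorial Income Tax: taxable = 6,660.00
  458.05 + 17.65% × (6,660.00 − 4,900.00) = 458.05 + 17.65% × 1,760.00 = 768.69
Long-Term Care Levy: 8.4% × 6,660.00 = 559.44
Total: 768.69 + 559.44 = 1,328.13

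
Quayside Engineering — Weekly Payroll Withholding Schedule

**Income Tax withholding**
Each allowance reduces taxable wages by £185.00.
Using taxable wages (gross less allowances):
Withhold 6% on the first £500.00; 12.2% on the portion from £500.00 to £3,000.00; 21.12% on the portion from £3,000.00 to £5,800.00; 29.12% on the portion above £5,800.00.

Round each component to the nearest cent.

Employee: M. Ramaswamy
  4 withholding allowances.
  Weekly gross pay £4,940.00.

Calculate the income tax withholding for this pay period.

Income Tax: taxable = £4,940.00 − 4×£185.00 = £4,200.00
  £335.00 + 21.12% × (£4,200.00 − £3,000.00) = £335.00 + 21.12% × £1,200.00 = £588.44

£588.44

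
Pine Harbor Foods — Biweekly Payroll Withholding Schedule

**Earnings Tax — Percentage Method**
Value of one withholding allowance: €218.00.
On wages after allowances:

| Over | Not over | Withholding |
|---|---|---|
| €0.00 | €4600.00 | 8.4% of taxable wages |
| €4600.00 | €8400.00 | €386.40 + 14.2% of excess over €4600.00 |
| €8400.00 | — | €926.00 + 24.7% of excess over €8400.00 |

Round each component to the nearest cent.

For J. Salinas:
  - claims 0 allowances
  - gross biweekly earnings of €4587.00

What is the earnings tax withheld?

€385.31

Earnings Tax: taxable = €4587.00
  8.4% × €4587.00 = €385.31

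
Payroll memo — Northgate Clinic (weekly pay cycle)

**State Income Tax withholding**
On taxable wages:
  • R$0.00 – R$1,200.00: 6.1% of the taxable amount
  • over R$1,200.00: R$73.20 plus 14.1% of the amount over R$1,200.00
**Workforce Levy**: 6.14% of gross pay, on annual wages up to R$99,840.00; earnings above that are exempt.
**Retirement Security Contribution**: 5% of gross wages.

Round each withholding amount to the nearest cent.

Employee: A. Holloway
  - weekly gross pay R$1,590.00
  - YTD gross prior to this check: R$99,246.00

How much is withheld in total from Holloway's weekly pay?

R$244.16

State Income Tax: taxable = R$1,590.00
  R$73.20 + 14.1% × (R$1,590.00 − R$1,200.00) = R$73.20 + 14.1% × R$390.00 = R$128.19
Workforce Levy: cap R$99,840.00 − YTD R$99,246.00 = R$594.00 subject; 6.14% × R$594.00 = R$36.47
Retirement Security Contribution: 5% × R$1,590.00 = R$79.50
Total: R$128.19 + R$36.47 + R$79.50 = R$244.16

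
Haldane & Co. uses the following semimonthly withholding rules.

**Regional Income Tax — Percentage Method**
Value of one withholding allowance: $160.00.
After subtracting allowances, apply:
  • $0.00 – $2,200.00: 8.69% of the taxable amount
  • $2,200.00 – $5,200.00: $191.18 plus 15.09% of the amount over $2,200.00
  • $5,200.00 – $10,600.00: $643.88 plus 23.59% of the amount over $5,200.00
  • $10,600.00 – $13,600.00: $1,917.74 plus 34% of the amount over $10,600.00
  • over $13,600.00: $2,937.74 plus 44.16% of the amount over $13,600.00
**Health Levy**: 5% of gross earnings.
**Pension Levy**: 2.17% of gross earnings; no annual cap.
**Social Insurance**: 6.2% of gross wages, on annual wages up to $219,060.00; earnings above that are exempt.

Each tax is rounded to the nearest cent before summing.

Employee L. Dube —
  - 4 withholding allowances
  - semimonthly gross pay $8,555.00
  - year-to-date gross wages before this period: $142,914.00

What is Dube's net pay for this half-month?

$6,126.85

Regional Income Tax: taxable = $8,555.00 − 4×$160.00 = $7,915.00
  $643.88 + 23.59% × ($7,915.00 − $5,200.00) = $643.88 + 23.59% × $2,715.00 = $1,284.35
Health Levy: 5% × $8,555.00 = $427.75
Pension Levy: 2.17% × $8,555.00 = $185.64
Social Insurance: 6.2% × $8,555.00 = $530.41
Total withheld: $1,284.35 + $427.75 + $185.64 + $530.41 = $2,428.15
Net pay: $8,555.00 − $2,428.15 = $6,126.85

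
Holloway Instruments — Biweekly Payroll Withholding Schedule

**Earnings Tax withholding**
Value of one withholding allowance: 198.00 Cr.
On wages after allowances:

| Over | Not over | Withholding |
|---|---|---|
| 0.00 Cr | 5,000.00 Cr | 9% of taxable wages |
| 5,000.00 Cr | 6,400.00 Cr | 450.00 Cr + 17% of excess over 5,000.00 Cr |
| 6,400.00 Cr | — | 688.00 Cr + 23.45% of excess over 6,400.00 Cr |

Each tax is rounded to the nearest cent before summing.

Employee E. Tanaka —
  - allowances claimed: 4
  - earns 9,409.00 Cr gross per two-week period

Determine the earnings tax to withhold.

1,207.89 Cr

Earnings Tax: taxable = 9,409.00 Cr − 4×198.00 Cr = 8,617.00 Cr
  688.00 Cr + 23.45% × (8,617.00 Cr − 6,400.00 Cr) = 688.00 Cr + 23.45% × 2,217.00 Cr = 1,207.89 Cr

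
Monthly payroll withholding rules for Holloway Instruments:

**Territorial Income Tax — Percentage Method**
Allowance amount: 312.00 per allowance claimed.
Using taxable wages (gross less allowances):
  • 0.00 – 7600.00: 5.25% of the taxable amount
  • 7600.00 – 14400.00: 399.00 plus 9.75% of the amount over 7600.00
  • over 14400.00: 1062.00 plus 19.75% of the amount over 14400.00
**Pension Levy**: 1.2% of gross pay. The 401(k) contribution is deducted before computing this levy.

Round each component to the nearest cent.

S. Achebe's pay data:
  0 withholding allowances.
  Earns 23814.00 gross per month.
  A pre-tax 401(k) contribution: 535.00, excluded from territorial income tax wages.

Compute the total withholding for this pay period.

Territorial Income Tax: taxable = 23814.00 − 535.00 = 23279.00
  1062.00 + 19.75% × (23279.00 − 14400.00) = 1062.00 + 19.75% × 8879.00 = 2815.60
Pension Levy: 1.2% × 23279.00 = 279.35
Total: 2815.60 + 279.35 = 3094.95

3094.95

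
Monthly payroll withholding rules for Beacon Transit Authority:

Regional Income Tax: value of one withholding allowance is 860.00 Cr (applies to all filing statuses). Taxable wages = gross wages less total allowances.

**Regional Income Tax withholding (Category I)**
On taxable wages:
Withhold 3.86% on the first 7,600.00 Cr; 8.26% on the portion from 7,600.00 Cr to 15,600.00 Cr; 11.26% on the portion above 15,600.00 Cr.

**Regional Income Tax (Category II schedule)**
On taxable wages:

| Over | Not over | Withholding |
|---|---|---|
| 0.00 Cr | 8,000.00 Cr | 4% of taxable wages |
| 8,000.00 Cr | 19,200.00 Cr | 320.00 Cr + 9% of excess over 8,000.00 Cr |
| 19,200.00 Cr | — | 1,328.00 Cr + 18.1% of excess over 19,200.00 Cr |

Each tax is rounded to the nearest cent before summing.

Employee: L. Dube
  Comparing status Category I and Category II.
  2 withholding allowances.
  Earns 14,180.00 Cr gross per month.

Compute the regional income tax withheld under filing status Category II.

721.40 Cr

Regional Income Tax (Category II): taxable = 14,180.00 Cr − 2×860.00 Cr = 12,460.00 Cr
  320.00 Cr + 9% × (12,460.00 Cr − 8,000.00 Cr) = 320.00 Cr + 9% × 4,460.00 Cr = 721.40 Cr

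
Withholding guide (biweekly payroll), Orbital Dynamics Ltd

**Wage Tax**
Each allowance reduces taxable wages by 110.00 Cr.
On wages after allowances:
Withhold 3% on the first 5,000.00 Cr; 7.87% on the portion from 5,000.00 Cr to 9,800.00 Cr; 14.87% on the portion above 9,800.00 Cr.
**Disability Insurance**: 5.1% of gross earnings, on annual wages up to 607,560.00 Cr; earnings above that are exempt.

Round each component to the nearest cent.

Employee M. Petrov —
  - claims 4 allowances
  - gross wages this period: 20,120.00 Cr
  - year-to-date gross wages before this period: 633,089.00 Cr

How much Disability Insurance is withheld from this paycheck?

0.00 Cr

Disability Insurance: YTD 633,089.00 Cr ≥ cap 607,560.00 Cr → 0.00 Cr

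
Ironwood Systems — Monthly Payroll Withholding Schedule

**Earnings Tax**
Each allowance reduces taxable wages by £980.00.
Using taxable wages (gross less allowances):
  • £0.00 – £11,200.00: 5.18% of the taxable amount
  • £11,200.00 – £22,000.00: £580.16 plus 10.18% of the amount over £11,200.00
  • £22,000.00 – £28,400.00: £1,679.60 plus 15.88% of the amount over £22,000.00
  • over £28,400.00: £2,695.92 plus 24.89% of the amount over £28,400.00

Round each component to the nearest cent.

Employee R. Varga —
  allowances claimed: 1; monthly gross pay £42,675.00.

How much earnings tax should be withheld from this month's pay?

£6,005.05

Earnings Tax: taxable = £42,675.00 − 1×£980.00 = £41,695.00
  £2,695.92 + 24.89% × (£41,695.00 − £28,400.00) = £2,695.92 + 24.89% × £13,295.00 = £6,005.05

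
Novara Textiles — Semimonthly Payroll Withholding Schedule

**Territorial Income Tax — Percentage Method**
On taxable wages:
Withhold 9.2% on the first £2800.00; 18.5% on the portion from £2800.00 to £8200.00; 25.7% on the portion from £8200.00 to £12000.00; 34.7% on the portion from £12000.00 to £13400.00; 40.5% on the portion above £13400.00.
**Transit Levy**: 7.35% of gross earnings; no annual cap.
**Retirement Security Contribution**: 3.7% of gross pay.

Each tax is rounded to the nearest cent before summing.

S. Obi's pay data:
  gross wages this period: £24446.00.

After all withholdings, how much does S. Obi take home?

£14552.09

Territorial Income Tax: taxable = £24446.00
  £2719.00 + 40.5% × (£24446.00 − £13400.00) = £2719.00 + 40.5% × £11046.00 = £7192.63
Transit Levy: 7.35% × £24446.00 = £1796.78
Retirement Security Contribution: 3.7% × £24446.00 = £904.50
Total withheld: £7192.63 + £1796.78 + £904.50 = £9893.91
Net pay: £24446.00 − £9893.91 = £14552.09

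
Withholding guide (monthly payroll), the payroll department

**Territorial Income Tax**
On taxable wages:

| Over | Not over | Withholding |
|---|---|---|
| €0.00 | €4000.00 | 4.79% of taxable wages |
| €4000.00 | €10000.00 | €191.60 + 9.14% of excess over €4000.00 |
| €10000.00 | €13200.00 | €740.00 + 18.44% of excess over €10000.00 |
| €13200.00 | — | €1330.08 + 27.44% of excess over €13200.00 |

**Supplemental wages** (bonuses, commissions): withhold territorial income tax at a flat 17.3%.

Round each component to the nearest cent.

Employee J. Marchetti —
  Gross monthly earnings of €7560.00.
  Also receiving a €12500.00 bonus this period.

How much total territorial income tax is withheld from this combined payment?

€2679.48

Territorial Income Tax: taxable = €7560.00
  €191.60 + 9.14% × (€7560.00 − €4000.00) = €191.60 + 9.14% × €3560.00 = €516.98
Supplemental (17.3% flat on bonus): 17.3% × €12500.00 = €2162.50
Total territorial income tax: €516.98 + €2162.50 = €2679.48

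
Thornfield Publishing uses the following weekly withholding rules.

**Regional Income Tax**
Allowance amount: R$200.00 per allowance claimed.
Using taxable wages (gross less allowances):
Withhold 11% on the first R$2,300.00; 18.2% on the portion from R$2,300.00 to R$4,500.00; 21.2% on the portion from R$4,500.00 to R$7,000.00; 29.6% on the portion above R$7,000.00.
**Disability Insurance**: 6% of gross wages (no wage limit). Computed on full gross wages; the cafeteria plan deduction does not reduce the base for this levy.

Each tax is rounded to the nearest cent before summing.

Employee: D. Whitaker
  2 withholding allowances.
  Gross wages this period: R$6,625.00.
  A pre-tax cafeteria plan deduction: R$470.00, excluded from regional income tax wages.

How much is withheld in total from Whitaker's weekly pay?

Regional Income Tax: taxable = R$6,625.00 − R$470.00 − 2×R$200.00 = R$5,755.00
  R$653.40 + 21.2% × (R$5,755.00 − R$4,500.00) = R$653.40 + 21.2% × R$1,255.00 = R$919.46
Disability Insurance: 6% × R$6,625.00 = R$397.50
Total: R$919.46 + R$397.50 = R$1,316.96

R$1,316.96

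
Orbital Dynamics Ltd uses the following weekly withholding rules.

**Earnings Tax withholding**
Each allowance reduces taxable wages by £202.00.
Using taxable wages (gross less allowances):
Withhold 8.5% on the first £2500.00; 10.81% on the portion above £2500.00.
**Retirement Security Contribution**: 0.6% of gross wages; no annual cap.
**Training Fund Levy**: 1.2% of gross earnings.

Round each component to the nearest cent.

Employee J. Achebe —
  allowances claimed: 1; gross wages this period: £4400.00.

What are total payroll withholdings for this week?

Earnings Tax: taxable = £4400.00 − 1×£202.00 = £4198.00
  £212.50 + 10.81% × (£4198.00 − £2500.00) = £212.50 + 10.81% × £1698.00 = £396.05
Retirement Security Contribution: 0.6% × £4400.00 = £26.40
Training Fund Levy: 1.2% × £4400.00 = £52.80
Total: £396.05 + £26.40 + £52.80 = £475.25

£475.25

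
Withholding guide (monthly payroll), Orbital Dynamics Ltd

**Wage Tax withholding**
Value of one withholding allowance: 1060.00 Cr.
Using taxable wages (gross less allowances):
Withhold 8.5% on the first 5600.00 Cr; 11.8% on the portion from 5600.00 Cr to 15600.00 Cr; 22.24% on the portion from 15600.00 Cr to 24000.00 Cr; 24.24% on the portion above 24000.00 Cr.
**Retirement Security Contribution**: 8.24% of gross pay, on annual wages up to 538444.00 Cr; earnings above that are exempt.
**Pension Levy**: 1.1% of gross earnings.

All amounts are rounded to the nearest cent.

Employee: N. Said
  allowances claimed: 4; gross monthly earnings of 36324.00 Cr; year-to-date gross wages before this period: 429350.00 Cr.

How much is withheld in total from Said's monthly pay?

Wage Tax: taxable = 36324.00 Cr − 4×1060.00 Cr = 32084.00 Cr
  3524.16 Cr + 24.24% × (32084.00 Cr − 24000.00 Cr) = 3524.16 Cr + 24.24% × 8084.00 Cr = 5483.72 Cr
Retirement Security Contribution: 8.24% × 36324.00 Cr = 2993.10 Cr
Pension Levy: 1.1% × 36324.00 Cr = 399.56 Cr
Total: 5483.72 Cr + 2993.10 Cr + 399.56 Cr = 8876.38 Cr

8876.38 Cr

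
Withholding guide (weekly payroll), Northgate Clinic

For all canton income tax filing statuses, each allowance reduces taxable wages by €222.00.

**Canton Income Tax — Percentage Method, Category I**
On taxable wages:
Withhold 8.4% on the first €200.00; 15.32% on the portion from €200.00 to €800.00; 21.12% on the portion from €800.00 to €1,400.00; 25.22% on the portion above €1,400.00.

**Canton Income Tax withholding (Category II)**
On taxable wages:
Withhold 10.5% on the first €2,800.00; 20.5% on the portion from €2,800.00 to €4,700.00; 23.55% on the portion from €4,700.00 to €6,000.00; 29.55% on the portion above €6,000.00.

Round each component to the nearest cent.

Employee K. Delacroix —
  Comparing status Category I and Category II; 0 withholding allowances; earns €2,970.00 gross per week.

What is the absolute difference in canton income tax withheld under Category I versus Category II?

€302.54

Canton Income Tax (Category I): taxable = €2,970.00
  €235.44 + 25.22% × (€2,970.00 − €1,400.00) = €235.44 + 25.22% × €1,570.00 = €631.39
Canton Income Tax (Category II): taxable = €2,970.00
  €294.00 + 20.5% × (€2,970.00 − €2,800.00) = €294.00 + 20.5% × €170.00 = €328.85
Difference: |€631.39 − €328.85| = €302.54 (higher under Category I)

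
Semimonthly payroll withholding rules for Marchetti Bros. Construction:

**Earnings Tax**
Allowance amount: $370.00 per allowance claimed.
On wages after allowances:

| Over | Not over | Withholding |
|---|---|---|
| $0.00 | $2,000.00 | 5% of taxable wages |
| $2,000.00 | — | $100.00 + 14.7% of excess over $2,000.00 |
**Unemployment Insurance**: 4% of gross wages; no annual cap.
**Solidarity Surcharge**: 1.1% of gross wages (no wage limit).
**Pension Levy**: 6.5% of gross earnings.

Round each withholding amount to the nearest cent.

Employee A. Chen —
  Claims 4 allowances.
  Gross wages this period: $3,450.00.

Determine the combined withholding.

Earnings Tax: taxable = $3,450.00 − 4×$370.00 = $1,970.00
  5% × $1,970.00 = $98.50
Unemployment Insurance: 4% × $3,450.00 = $138.00
Solidarity Surcharge: 1.1% × $3,450.00 = $37.95
Pension Levy: 6.5% × $3,450.00 = $224.25
Total: $98.50 + $138.00 + $37.95 + $224.25 = $498.70

$498.70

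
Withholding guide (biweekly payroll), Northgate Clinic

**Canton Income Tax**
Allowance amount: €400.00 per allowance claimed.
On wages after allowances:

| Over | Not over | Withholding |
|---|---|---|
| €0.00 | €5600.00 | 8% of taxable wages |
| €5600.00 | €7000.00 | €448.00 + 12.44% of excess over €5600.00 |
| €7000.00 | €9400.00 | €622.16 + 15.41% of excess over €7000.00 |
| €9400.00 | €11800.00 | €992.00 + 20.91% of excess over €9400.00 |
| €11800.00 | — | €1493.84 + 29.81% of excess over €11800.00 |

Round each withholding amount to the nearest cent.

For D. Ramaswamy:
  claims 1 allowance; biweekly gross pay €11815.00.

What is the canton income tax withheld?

€1413.34

Canton Income Tax: taxable = €11815.00 − 1×€400.00 = €11415.00
  €992.00 + 20.91% × (€11415.00 − €9400.00) = €992.00 + 20.91% × €2015.00 = €1413.34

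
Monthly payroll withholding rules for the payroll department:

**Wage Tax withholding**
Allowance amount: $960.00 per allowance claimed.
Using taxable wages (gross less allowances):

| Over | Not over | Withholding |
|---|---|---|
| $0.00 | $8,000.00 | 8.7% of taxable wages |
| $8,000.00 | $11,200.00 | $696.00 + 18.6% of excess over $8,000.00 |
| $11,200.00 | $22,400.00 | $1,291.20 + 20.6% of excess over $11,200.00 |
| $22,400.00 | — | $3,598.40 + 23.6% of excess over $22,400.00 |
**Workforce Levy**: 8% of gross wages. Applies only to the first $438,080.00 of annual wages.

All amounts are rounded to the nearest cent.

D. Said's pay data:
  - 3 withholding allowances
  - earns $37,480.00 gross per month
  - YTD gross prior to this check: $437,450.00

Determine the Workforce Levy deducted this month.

$50.40

Workforce Levy: cap $438,080.00 − YTD $437,450.00 = $630.00 subject; 8% × $630.00 = $50.40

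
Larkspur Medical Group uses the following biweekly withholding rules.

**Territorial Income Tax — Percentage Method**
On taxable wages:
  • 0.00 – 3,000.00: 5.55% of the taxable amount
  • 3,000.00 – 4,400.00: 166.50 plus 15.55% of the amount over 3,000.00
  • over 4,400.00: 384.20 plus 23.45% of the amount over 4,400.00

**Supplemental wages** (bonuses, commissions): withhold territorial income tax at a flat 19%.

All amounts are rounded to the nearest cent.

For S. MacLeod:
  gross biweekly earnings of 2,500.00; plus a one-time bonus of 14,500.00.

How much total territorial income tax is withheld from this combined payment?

Territorial Income Tax: taxable = 2,500.00
  5.55% × 2,500.00 = 138.75
Supplemental (19% flat on bonus): 19% × 14,500.00 = 2,755.00
Total territorial income tax: 138.75 + 2,755.00 = 2,893.75

2,893.75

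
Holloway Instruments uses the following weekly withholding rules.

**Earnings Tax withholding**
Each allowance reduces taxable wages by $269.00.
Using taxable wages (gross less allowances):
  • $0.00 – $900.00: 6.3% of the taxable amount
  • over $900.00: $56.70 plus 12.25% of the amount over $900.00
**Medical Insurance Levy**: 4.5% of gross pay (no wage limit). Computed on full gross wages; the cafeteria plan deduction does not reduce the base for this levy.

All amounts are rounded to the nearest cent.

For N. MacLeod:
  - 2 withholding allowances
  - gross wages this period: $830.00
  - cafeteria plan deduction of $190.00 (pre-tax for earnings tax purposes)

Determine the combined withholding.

Earnings Tax: taxable = $830.00 − $190.00 − 2×$269.00 = $102.00
  6.3% × $102.00 = $6.43
Medical Insurance Levy: 4.5% × $830.00 = $37.35
Total: $6.43 + $37.35 = $43.78

$43.78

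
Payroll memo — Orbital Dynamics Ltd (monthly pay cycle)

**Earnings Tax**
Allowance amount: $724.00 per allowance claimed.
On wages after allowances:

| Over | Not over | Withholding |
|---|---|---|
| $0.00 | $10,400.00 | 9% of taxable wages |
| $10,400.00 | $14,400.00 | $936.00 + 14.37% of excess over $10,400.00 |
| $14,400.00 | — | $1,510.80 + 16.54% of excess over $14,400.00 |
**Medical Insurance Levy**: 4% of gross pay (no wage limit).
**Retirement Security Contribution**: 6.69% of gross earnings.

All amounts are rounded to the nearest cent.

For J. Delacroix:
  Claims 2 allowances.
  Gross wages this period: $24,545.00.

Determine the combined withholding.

Earnings Tax: taxable = $24,545.00 − 2×$724.00 = $23,097.00
  $1,510.80 + 16.54% × ($23,097.00 − $14,400.00) = $1,510.80 + 16.54% × $8,697.00 = $2,949.28
Medical Insurance Levy: 4% × $24,545.00 = $981.80
Retirement Security Contribution: 6.69% × $24,545.00 = $1,642.06
Total: $2,949.28 + $981.80 + $1,642.06 = $5,573.14

$5,573.14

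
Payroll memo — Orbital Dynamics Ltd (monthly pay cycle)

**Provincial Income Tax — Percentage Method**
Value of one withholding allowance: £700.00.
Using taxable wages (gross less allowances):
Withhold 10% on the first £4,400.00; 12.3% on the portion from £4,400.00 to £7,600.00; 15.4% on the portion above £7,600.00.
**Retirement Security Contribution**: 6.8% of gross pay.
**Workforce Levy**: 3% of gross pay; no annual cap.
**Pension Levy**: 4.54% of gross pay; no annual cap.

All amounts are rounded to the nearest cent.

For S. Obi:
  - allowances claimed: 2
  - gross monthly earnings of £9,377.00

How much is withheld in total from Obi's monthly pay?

£2,236.33

Provincial Income Tax: taxable = £9,377.00 − 2×£700.00 = £7,977.00
  £833.60 + 15.4% × (£7,977.00 − £7,600.00) = £833.60 + 15.4% × £377.00 = £891.66
Retirement Security Contribution: 6.8% × £9,377.00 = £637.64
Workforce Levy: 3% × £9,377.00 = £281.31
Pension Levy: 4.54% × £9,377.00 = £425.72
Total: £891.66 + £637.64 + £281.31 + £425.72 = £2,236.33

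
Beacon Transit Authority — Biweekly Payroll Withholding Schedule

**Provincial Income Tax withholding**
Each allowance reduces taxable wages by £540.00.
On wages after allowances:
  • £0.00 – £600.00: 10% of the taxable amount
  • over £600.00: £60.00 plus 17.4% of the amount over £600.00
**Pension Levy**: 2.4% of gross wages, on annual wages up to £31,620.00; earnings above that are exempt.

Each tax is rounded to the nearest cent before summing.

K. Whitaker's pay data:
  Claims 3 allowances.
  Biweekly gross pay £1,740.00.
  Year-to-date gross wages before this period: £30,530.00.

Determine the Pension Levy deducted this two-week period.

£26.16

Pension Levy: cap £31,620.00 − YTD £30,530.00 = £1,090.00 subject; 2.4% × £1,090.00 = £26.16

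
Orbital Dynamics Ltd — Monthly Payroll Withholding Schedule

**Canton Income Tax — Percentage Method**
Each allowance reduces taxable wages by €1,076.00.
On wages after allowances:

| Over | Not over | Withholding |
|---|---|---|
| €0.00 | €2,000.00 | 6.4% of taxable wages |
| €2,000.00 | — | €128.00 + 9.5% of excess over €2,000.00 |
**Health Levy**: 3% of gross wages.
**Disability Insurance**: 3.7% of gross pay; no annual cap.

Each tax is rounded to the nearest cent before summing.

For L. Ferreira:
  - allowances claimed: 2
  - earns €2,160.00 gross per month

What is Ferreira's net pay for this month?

Canton Income Tax: taxable = €2,160.00 − 2×€1,076.00 = €8.00
  6.4% × €8.00 = €0.51
Health Levy: 3% × €2,160.00 = €64.80
Disability Insurance: 3.7% × €2,160.00 = €79.92
Total withheld: €0.51 + €64.80 + €79.92 = €145.23
Net pay: €2,160.00 − €145.23 = €2,014.77

€2,014.77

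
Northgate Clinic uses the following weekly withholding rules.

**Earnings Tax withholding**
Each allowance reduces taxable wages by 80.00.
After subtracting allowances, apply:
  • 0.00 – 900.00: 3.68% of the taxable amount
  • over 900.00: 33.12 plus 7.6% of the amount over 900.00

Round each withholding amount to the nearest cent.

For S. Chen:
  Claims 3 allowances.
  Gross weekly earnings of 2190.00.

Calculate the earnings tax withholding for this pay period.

Earnings Tax: taxable = 2190.00 − 3×80.00 = 1950.00
  33.12 + 7.6% × (1950.00 − 900.00) = 33.12 + 7.6% × 1050.00 = 112.92

112.92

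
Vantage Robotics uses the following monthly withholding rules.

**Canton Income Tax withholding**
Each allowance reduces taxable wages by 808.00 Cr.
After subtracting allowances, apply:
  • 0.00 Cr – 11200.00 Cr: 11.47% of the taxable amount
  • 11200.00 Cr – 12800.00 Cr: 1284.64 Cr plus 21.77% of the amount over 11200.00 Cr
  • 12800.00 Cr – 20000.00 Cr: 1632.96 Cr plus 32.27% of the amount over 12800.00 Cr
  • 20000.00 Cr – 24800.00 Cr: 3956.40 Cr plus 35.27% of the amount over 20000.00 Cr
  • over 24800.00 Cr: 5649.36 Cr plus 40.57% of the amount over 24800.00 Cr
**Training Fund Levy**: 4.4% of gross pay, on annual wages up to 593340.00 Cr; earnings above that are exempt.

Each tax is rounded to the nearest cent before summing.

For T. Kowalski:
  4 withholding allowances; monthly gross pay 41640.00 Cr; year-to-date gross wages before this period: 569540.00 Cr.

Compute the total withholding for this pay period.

Canton Income Tax: taxable = 41640.00 Cr − 4×808.00 Cr = 38408.00 Cr
  5649.36 Cr + 40.57% × (38408.00 Cr − 24800.00 Cr) = 5649.36 Cr + 40.57% × 13608.00 Cr = 11170.13 Cr
Training Fund Levy: cap 593340.00 Cr − YTD 569540.00 Cr = 23800.00 Cr subject; 4.4% × 23800.00 Cr = 1047.20 Cr
Total: 11170.13 Cr + 1047.20 Cr = 12217.33 Cr

12217.33 Cr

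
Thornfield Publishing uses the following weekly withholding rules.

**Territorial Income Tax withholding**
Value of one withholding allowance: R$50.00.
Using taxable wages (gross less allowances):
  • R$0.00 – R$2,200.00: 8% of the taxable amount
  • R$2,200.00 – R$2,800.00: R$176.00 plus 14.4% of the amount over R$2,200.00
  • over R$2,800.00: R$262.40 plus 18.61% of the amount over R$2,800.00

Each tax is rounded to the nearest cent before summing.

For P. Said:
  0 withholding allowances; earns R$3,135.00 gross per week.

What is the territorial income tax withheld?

Territorial Income Tax: taxable = R$3,135.00
  R$262.40 + 18.61% × (R$3,135.00 − R$2,800.00) = R$262.40 + 18.61% × R$335.00 = R$324.74

R$324.74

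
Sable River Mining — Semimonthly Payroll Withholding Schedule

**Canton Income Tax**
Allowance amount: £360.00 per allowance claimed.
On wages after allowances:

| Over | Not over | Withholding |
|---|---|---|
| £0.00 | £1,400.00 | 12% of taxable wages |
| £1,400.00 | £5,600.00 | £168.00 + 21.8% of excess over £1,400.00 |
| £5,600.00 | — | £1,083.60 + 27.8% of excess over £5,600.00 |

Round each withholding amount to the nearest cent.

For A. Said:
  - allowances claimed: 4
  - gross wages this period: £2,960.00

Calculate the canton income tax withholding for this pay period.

Canton Income Tax: taxable = £2,960.00 − 4×£360.00 = £1,520.00
  £168.00 + 21.8% × (£1,520.00 − £1,400.00) = £168.00 + 21.8% × £120.00 = £194.16

£194.16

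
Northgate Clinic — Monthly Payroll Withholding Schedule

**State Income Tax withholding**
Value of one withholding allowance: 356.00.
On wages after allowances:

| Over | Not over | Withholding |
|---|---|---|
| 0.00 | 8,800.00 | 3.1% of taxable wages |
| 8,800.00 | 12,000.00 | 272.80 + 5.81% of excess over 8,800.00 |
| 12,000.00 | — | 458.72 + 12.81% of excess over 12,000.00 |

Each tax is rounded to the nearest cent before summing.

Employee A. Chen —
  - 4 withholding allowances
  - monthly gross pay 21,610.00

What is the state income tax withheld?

1,507.35

State Income Tax: taxable = 21,610.00 − 4×356.00 = 20,186.00
  458.72 + 12.81% × (20,186.00 − 12,000.00) = 458.72 + 12.81% × 8,186.00 = 1,507.35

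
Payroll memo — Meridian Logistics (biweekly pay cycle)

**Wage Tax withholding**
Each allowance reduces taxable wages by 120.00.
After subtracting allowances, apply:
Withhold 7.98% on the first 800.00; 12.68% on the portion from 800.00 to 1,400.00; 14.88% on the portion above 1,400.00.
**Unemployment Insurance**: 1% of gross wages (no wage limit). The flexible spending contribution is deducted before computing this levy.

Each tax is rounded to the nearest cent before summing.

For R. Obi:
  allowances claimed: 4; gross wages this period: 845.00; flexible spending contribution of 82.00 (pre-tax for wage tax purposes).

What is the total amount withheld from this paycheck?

Wage Tax: taxable = 845.00 − 82.00 − 4×120.00 = 283.00
  7.98% × 283.00 = 22.58
Unemployment Insurance: 1% × 763.00 = 7.63
Total: 22.58 + 7.63 = 30.21

30.21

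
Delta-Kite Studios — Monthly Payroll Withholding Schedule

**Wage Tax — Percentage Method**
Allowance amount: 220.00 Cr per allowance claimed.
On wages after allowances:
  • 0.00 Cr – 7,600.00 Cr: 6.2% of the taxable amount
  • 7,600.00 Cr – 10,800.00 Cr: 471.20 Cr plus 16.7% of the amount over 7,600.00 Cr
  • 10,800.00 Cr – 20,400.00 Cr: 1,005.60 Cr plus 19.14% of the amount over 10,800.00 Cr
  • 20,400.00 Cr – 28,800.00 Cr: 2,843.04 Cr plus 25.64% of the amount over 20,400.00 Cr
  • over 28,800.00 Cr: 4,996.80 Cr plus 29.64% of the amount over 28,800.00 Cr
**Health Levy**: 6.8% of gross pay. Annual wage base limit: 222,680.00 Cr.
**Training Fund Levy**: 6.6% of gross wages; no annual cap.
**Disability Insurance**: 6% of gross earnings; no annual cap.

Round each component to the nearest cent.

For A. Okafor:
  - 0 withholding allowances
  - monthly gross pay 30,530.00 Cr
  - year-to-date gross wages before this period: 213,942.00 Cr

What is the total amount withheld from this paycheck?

Wage Tax: taxable = 30,530.00 Cr
  4,996.80 Cr + 29.64% × (30,530.00 Cr − 28,800.00 Cr) = 4,996.80 Cr + 29.64% × 1,730.00 Cr = 5,509.57 Cr
Health Levy: cap 222,680.00 Cr − YTD 213,942.00 Cr = 8,738.00 Cr subject; 6.8% × 8,738.00 Cr = 594.18 Cr
Training Fund Levy: 6.6% × 30,530.00 Cr = 2,014.98 Cr
Disability Insurance: 6% × 30,530.00 Cr = 1,831.80 Cr
Total: 5,509.57 Cr + 594.18 Cr + 2,014.98 Cr + 1,831.80 Cr = 9,950.53 Cr

9,950.53 Cr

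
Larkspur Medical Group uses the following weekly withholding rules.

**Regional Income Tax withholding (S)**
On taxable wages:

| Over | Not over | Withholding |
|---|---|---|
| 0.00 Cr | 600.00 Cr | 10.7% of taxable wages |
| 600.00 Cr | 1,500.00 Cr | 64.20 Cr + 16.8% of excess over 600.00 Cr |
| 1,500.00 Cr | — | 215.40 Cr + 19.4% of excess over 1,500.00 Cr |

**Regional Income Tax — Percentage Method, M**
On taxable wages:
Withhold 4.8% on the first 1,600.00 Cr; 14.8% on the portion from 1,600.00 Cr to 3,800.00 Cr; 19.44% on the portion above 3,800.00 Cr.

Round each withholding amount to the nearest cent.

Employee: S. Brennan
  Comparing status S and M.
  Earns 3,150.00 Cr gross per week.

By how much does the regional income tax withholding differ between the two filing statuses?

Regional Income Tax (S): taxable = 3,150.00 Cr
  215.40 Cr + 19.4% × (3,150.00 Cr − 1,500.00 Cr) = 215.40 Cr + 19.4% × 1,650.00 Cr = 535.50 Cr
Regional Income Tax (M): taxable = 3,150.00 Cr
  76.80 Cr + 14.8% × (3,150.00 Cr − 1,600.00 Cr) = 76.80 Cr + 14.8% × 1,550.00 Cr = 306.20 Cr
Difference: |535.50 Cr − 306.20 Cr| = 229.30 Cr (higher under S)

229.30 Cr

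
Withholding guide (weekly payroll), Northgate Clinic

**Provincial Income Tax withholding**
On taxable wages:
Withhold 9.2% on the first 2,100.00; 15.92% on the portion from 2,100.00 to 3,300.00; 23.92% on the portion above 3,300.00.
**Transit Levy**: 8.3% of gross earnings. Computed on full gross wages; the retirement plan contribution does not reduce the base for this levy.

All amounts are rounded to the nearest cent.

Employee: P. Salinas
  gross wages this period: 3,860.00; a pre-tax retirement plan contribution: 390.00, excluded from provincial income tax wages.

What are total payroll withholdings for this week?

Provincial Income Tax: taxable = 3,860.00 − 390.00 = 3,470.00
  384.24 + 23.92% × (3,470.00 − 3,300.00) = 384.24 + 23.92% × 170.00 = 424.90
Transit Levy: 8.3% × 3,860.00 = 320.38
Total: 424.90 + 320.38 = 745.28

745.28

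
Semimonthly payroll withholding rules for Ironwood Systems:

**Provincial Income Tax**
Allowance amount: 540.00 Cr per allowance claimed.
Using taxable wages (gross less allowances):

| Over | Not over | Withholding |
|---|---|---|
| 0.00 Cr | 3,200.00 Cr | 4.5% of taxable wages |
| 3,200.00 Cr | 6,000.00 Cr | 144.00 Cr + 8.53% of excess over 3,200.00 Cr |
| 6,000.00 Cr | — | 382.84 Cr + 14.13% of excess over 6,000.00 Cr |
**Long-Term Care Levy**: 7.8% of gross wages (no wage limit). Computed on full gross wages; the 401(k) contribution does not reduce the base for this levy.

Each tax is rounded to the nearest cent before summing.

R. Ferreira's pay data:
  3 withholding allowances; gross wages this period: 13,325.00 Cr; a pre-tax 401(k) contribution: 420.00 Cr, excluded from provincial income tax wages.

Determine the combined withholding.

Provincial Income Tax: taxable = 13,325.00 Cr − 420.00 Cr − 3×540.00 Cr = 11,285.00 Cr
  382.84 Cr + 14.13% × (11,285.00 Cr − 6,000.00 Cr) = 382.84 Cr + 14.13% × 5,285.00 Cr = 1,129.61 Cr
Long-Term Care Levy: 7.8% × 13,325.00 Cr = 1,039.35 Cr
Total: 1,129.61 Cr + 1,039.35 Cr = 2,168.96 Cr

2,168.96 Cr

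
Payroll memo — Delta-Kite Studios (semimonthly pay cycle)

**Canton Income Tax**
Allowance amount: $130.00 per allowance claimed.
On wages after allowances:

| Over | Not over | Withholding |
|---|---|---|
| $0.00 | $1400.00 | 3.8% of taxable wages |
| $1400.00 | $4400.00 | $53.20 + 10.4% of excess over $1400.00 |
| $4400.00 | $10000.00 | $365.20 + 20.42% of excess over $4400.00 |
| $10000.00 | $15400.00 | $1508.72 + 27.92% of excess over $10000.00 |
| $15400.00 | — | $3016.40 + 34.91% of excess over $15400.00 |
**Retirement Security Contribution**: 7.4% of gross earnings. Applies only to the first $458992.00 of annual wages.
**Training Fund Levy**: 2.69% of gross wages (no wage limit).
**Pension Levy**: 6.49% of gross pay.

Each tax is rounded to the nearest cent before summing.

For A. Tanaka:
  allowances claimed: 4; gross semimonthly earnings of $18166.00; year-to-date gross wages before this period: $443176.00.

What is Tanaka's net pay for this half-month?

Canton Income Tax: taxable = $18166.00 − 4×$130.00 = $17646.00
  $3016.40 + 34.91% × ($17646.00 − $15400.00) = $3016.40 + 34.91% × $2246.00 = $3800.48
Retirement Security Contribution: cap $458992.00 − YTD $443176.00 = $15816.00 subject; 7.4% × $15816.00 = $1170.38
Training Fund Levy: 2.69% × $18166.00 = $488.67
Pension Levy: 6.49% × $18166.00 = $1178.97
Total withheld: $3800.48 + $1170.38 + $488.67 + $1178.97 = $6638.50
Net pay: $18166.00 − $6638.50 = $11527.50

$11527.50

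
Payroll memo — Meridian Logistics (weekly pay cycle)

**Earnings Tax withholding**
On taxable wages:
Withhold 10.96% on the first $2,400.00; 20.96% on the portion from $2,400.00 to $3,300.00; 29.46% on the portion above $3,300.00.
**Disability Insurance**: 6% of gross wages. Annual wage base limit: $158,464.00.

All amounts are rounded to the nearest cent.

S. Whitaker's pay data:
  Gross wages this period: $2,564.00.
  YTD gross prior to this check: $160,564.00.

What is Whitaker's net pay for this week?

$2,266.59

Earnings Tax: taxable = $2,564.00
  $263.04 + 20.96% × ($2,564.00 − $2,400.00) = $263.04 + 20.96% × $164.00 = $297.41
Disability Insurance: YTD $160,564.00 ≥ cap $158,464.00 → $0.00
Total withheld: $297.41 + $0.00 = $297.41
Net pay: $2,564.00 − $297.41 = $2,266.59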